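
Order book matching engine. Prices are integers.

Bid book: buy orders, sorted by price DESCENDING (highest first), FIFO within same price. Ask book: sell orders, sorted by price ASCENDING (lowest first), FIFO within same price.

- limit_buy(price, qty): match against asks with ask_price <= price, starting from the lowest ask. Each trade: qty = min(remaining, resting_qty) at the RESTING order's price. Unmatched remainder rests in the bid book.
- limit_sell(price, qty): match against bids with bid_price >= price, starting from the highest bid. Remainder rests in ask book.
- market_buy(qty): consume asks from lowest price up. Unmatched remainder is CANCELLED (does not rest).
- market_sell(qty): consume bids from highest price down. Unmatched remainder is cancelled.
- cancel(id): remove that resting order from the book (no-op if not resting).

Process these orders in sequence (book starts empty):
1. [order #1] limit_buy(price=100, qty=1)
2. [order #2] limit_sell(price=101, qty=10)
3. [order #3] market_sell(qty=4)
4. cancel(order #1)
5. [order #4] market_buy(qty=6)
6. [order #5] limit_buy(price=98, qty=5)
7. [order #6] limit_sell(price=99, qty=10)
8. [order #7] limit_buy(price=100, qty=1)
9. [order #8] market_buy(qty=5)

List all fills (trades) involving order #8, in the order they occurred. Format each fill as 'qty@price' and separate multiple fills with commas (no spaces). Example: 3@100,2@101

After op 1 [order #1] limit_buy(price=100, qty=1): fills=none; bids=[#1:1@100] asks=[-]
After op 2 [order #2] limit_sell(price=101, qty=10): fills=none; bids=[#1:1@100] asks=[#2:10@101]
After op 3 [order #3] market_sell(qty=4): fills=#1x#3:1@100; bids=[-] asks=[#2:10@101]
After op 4 cancel(order #1): fills=none; bids=[-] asks=[#2:10@101]
After op 5 [order #4] market_buy(qty=6): fills=#4x#2:6@101; bids=[-] asks=[#2:4@101]
After op 6 [order #5] limit_buy(price=98, qty=5): fills=none; bids=[#5:5@98] asks=[#2:4@101]
After op 7 [order #6] limit_sell(price=99, qty=10): fills=none; bids=[#5:5@98] asks=[#6:10@99 #2:4@101]
After op 8 [order #7] limit_buy(price=100, qty=1): fills=#7x#6:1@99; bids=[#5:5@98] asks=[#6:9@99 #2:4@101]
After op 9 [order #8] market_buy(qty=5): fills=#8x#6:5@99; bids=[#5:5@98] asks=[#6:4@99 #2:4@101]

Answer: 5@99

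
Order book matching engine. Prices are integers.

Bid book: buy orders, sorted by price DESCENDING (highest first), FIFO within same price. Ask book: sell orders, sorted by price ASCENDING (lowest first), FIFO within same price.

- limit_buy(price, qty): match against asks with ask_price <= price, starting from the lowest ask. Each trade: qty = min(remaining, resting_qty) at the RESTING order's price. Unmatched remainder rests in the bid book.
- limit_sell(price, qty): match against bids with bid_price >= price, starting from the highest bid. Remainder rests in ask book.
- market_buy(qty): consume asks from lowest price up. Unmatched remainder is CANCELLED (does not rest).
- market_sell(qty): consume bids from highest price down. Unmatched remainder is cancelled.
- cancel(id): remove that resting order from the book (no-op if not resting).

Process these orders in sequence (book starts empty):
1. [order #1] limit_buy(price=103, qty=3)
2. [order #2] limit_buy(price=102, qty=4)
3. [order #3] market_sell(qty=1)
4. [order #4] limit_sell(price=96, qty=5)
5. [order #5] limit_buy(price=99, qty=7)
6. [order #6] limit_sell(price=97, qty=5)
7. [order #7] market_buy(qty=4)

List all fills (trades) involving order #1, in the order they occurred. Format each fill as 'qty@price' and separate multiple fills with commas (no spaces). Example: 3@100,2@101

After op 1 [order #1] limit_buy(price=103, qty=3): fills=none; bids=[#1:3@103] asks=[-]
After op 2 [order #2] limit_buy(price=102, qty=4): fills=none; bids=[#1:3@103 #2:4@102] asks=[-]
After op 3 [order #3] market_sell(qty=1): fills=#1x#3:1@103; bids=[#1:2@103 #2:4@102] asks=[-]
After op 4 [order #4] limit_sell(price=96, qty=5): fills=#1x#4:2@103 #2x#4:3@102; bids=[#2:1@102] asks=[-]
After op 5 [order #5] limit_buy(price=99, qty=7): fills=none; bids=[#2:1@102 #5:7@99] asks=[-]
After op 6 [order #6] limit_sell(price=97, qty=5): fills=#2x#6:1@102 #5x#6:4@99; bids=[#5:3@99] asks=[-]
After op 7 [order #7] market_buy(qty=4): fills=none; bids=[#5:3@99] asks=[-]

Answer: 1@103,2@103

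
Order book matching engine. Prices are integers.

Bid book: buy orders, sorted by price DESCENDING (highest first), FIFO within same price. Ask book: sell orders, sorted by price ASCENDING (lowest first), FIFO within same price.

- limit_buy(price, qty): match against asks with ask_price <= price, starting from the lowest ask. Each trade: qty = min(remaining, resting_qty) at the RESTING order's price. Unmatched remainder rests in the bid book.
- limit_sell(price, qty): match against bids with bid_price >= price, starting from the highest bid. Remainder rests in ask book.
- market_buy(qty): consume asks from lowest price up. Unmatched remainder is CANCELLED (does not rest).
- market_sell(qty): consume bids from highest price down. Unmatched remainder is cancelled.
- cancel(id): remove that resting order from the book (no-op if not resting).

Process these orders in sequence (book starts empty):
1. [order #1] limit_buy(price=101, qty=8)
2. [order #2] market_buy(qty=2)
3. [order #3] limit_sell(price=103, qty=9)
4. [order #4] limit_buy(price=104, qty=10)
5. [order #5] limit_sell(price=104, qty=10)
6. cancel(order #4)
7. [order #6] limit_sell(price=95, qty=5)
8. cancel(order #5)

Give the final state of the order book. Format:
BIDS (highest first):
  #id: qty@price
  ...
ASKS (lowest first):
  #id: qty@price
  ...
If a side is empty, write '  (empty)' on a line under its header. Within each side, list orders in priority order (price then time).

After op 1 [order #1] limit_buy(price=101, qty=8): fills=none; bids=[#1:8@101] asks=[-]
After op 2 [order #2] market_buy(qty=2): fills=none; bids=[#1:8@101] asks=[-]
After op 3 [order #3] limit_sell(price=103, qty=9): fills=none; bids=[#1:8@101] asks=[#3:9@103]
After op 4 [order #4] limit_buy(price=104, qty=10): fills=#4x#3:9@103; bids=[#4:1@104 #1:8@101] asks=[-]
After op 5 [order #5] limit_sell(price=104, qty=10): fills=#4x#5:1@104; bids=[#1:8@101] asks=[#5:9@104]
After op 6 cancel(order #4): fills=none; bids=[#1:8@101] asks=[#5:9@104]
After op 7 [order #6] limit_sell(price=95, qty=5): fills=#1x#6:5@101; bids=[#1:3@101] asks=[#5:9@104]
After op 8 cancel(order #5): fills=none; bids=[#1:3@101] asks=[-]

Answer: BIDS (highest first):
  #1: 3@101
ASKS (lowest first):
  (empty)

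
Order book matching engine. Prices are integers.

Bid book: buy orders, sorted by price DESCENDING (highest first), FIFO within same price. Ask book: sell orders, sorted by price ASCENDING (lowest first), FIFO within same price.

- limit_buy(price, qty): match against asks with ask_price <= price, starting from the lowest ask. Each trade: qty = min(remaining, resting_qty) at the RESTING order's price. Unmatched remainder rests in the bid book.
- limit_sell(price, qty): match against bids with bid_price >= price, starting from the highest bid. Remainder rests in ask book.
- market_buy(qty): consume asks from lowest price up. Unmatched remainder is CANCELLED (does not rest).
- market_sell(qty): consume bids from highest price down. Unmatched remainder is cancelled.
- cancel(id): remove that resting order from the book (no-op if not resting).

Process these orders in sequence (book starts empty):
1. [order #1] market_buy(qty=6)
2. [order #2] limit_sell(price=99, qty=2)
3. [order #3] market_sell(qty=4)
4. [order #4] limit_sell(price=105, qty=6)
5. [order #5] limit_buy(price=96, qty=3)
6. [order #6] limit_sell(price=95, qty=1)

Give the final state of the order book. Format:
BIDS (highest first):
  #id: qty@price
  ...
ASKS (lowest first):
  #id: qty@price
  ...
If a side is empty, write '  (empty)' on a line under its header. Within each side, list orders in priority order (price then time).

Answer: BIDS (highest first):
  #5: 2@96
ASKS (lowest first):
  #2: 2@99
  #4: 6@105

Derivation:
After op 1 [order #1] market_buy(qty=6): fills=none; bids=[-] asks=[-]
After op 2 [order #2] limit_sell(price=99, qty=2): fills=none; bids=[-] asks=[#2:2@99]
After op 3 [order #3] market_sell(qty=4): fills=none; bids=[-] asks=[#2:2@99]
After op 4 [order #4] limit_sell(price=105, qty=6): fills=none; bids=[-] asks=[#2:2@99 #4:6@105]
After op 5 [order #5] limit_buy(price=96, qty=3): fills=none; bids=[#5:3@96] asks=[#2:2@99 #4:6@105]
After op 6 [order #6] limit_sell(price=95, qty=1): fills=#5x#6:1@96; bids=[#5:2@96] asks=[#2:2@99 #4:6@105]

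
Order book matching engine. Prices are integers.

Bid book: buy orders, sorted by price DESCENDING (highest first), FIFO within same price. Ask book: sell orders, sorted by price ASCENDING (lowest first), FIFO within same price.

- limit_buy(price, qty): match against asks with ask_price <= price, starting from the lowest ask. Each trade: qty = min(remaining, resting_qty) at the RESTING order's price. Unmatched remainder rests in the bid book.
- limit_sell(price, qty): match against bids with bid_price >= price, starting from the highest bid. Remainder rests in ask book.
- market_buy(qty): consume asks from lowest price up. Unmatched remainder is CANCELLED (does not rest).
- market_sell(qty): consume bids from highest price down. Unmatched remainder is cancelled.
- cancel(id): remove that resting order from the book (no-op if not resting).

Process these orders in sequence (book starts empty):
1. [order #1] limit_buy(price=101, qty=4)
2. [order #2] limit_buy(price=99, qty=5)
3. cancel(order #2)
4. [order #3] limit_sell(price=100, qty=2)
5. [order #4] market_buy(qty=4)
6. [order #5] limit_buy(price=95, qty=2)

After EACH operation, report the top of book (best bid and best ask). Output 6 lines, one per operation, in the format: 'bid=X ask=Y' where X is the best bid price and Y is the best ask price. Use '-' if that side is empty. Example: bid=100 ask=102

Answer: bid=101 ask=-
bid=101 ask=-
bid=101 ask=-
bid=101 ask=-
bid=101 ask=-
bid=101 ask=-

Derivation:
After op 1 [order #1] limit_buy(price=101, qty=4): fills=none; bids=[#1:4@101] asks=[-]
After op 2 [order #2] limit_buy(price=99, qty=5): fills=none; bids=[#1:4@101 #2:5@99] asks=[-]
After op 3 cancel(order #2): fills=none; bids=[#1:4@101] asks=[-]
After op 4 [order #3] limit_sell(price=100, qty=2): fills=#1x#3:2@101; bids=[#1:2@101] asks=[-]
After op 5 [order #4] market_buy(qty=4): fills=none; bids=[#1:2@101] asks=[-]
After op 6 [order #5] limit_buy(price=95, qty=2): fills=none; bids=[#1:2@101 #5:2@95] asks=[-]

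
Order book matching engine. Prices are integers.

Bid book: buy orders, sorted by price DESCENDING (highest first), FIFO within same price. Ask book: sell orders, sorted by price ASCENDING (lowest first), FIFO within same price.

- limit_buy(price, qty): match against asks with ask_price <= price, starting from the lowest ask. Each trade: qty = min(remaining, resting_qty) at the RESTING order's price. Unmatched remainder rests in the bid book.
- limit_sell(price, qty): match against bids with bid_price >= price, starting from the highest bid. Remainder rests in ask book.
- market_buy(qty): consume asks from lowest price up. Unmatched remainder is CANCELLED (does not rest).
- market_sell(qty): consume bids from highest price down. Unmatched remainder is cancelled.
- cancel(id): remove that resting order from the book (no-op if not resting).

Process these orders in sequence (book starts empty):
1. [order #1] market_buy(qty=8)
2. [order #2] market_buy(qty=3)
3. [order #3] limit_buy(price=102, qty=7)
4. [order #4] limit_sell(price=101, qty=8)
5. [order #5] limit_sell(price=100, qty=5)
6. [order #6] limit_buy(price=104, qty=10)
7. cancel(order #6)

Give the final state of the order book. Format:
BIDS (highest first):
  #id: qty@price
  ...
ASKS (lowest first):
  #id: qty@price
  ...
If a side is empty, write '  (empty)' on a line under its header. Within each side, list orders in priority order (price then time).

After op 1 [order #1] market_buy(qty=8): fills=none; bids=[-] asks=[-]
After op 2 [order #2] market_buy(qty=3): fills=none; bids=[-] asks=[-]
After op 3 [order #3] limit_buy(price=102, qty=7): fills=none; bids=[#3:7@102] asks=[-]
After op 4 [order #4] limit_sell(price=101, qty=8): fills=#3x#4:7@102; bids=[-] asks=[#4:1@101]
After op 5 [order #5] limit_sell(price=100, qty=5): fills=none; bids=[-] asks=[#5:5@100 #4:1@101]
After op 6 [order #6] limit_buy(price=104, qty=10): fills=#6x#5:5@100 #6x#4:1@101; bids=[#6:4@104] asks=[-]
After op 7 cancel(order #6): fills=none; bids=[-] asks=[-]

Answer: BIDS (highest first):
  (empty)
ASKS (lowest first):
  (empty)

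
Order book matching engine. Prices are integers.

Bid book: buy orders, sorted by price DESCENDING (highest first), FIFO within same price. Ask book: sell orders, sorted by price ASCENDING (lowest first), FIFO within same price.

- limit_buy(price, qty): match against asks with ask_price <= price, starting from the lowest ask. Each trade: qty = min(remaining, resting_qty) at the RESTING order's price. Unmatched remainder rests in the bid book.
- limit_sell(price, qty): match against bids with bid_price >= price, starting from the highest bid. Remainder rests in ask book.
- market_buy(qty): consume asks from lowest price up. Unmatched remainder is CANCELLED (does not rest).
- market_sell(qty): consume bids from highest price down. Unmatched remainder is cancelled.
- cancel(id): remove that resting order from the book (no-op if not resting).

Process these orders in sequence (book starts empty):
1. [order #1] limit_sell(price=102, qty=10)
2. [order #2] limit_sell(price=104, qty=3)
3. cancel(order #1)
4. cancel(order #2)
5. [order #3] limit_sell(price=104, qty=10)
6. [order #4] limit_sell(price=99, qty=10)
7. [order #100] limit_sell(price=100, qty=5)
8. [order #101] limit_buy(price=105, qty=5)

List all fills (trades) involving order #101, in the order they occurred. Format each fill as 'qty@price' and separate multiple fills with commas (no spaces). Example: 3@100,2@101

Answer: 5@99

Derivation:
After op 1 [order #1] limit_sell(price=102, qty=10): fills=none; bids=[-] asks=[#1:10@102]
After op 2 [order #2] limit_sell(price=104, qty=3): fills=none; bids=[-] asks=[#1:10@102 #2:3@104]
After op 3 cancel(order #1): fills=none; bids=[-] asks=[#2:3@104]
After op 4 cancel(order #2): fills=none; bids=[-] asks=[-]
After op 5 [order #3] limit_sell(price=104, qty=10): fills=none; bids=[-] asks=[#3:10@104]
After op 6 [order #4] limit_sell(price=99, qty=10): fills=none; bids=[-] asks=[#4:10@99 #3:10@104]
After op 7 [order #100] limit_sell(price=100, qty=5): fills=none; bids=[-] asks=[#4:10@99 #100:5@100 #3:10@104]
After op 8 [order #101] limit_buy(price=105, qty=5): fills=#101x#4:5@99; bids=[-] asks=[#4:5@99 #100:5@100 #3:10@104]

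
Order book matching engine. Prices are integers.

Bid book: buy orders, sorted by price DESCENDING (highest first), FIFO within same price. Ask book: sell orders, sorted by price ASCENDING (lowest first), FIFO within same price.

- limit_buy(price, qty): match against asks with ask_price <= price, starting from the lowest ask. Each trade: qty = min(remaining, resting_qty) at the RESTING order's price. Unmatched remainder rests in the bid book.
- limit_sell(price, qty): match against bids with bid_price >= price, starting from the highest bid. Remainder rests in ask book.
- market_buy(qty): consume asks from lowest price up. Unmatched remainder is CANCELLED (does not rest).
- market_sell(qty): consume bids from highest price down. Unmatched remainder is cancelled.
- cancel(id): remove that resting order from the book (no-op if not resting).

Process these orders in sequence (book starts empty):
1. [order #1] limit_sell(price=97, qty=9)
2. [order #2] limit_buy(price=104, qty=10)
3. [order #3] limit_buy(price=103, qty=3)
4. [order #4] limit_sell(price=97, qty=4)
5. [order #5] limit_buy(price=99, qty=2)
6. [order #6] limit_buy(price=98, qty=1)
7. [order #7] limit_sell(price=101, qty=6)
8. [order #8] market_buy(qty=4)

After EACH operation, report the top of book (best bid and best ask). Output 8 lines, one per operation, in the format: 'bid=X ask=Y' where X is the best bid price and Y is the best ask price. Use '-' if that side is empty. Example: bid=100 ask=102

After op 1 [order #1] limit_sell(price=97, qty=9): fills=none; bids=[-] asks=[#1:9@97]
After op 2 [order #2] limit_buy(price=104, qty=10): fills=#2x#1:9@97; bids=[#2:1@104] asks=[-]
After op 3 [order #3] limit_buy(price=103, qty=3): fills=none; bids=[#2:1@104 #3:3@103] asks=[-]
After op 4 [order #4] limit_sell(price=97, qty=4): fills=#2x#4:1@104 #3x#4:3@103; bids=[-] asks=[-]
After op 5 [order #5] limit_buy(price=99, qty=2): fills=none; bids=[#5:2@99] asks=[-]
After op 6 [order #6] limit_buy(price=98, qty=1): fills=none; bids=[#5:2@99 #6:1@98] asks=[-]
After op 7 [order #7] limit_sell(price=101, qty=6): fills=none; bids=[#5:2@99 #6:1@98] asks=[#7:6@101]
After op 8 [order #8] market_buy(qty=4): fills=#8x#7:4@101; bids=[#5:2@99 #6:1@98] asks=[#7:2@101]

Answer: bid=- ask=97
bid=104 ask=-
bid=104 ask=-
bid=- ask=-
bid=99 ask=-
bid=99 ask=-
bid=99 ask=101
bid=99 ask=101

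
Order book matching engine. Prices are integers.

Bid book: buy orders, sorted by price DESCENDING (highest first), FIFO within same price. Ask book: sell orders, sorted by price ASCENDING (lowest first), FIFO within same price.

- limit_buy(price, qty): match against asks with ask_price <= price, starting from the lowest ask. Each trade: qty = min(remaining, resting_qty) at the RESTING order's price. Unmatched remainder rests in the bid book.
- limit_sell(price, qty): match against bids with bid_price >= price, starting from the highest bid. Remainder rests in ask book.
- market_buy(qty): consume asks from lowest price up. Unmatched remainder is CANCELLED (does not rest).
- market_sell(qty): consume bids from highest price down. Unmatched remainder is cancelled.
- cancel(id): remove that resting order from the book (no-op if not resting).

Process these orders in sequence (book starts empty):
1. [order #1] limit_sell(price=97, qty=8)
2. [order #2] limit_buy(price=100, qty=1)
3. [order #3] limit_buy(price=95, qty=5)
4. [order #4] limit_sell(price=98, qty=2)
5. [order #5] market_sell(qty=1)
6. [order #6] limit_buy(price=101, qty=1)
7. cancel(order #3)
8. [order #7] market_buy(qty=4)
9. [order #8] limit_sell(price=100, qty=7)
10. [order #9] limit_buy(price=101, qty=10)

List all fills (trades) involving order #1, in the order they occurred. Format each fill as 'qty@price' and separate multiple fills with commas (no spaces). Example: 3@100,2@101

After op 1 [order #1] limit_sell(price=97, qty=8): fills=none; bids=[-] asks=[#1:8@97]
After op 2 [order #2] limit_buy(price=100, qty=1): fills=#2x#1:1@97; bids=[-] asks=[#1:7@97]
After op 3 [order #3] limit_buy(price=95, qty=5): fills=none; bids=[#3:5@95] asks=[#1:7@97]
After op 4 [order #4] limit_sell(price=98, qty=2): fills=none; bids=[#3:5@95] asks=[#1:7@97 #4:2@98]
After op 5 [order #5] market_sell(qty=1): fills=#3x#5:1@95; bids=[#3:4@95] asks=[#1:7@97 #4:2@98]
After op 6 [order #6] limit_buy(price=101, qty=1): fills=#6x#1:1@97; bids=[#3:4@95] asks=[#1:6@97 #4:2@98]
After op 7 cancel(order #3): fills=none; bids=[-] asks=[#1:6@97 #4:2@98]
After op 8 [order #7] market_buy(qty=4): fills=#7x#1:4@97; bids=[-] asks=[#1:2@97 #4:2@98]
After op 9 [order #8] limit_sell(price=100, qty=7): fills=none; bids=[-] asks=[#1:2@97 #4:2@98 #8:7@100]
After op 10 [order #9] limit_buy(price=101, qty=10): fills=#9x#1:2@97 #9x#4:2@98 #9x#8:6@100; bids=[-] asks=[#8:1@100]

Answer: 1@97,1@97,4@97,2@97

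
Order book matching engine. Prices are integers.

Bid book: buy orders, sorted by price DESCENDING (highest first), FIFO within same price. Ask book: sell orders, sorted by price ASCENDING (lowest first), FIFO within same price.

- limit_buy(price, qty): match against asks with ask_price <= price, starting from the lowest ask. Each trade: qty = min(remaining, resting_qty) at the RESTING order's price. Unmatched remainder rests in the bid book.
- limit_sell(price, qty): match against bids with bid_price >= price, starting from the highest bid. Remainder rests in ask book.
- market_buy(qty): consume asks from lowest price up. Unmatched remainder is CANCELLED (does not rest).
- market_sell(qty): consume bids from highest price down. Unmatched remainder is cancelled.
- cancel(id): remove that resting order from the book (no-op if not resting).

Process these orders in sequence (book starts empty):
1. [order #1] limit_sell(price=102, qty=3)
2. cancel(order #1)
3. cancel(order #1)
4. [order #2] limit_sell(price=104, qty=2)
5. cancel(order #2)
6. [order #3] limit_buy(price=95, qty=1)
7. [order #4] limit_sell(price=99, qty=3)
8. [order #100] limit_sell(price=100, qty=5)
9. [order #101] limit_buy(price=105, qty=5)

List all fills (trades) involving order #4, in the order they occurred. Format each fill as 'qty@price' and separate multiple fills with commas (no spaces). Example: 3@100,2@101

After op 1 [order #1] limit_sell(price=102, qty=3): fills=none; bids=[-] asks=[#1:3@102]
After op 2 cancel(order #1): fills=none; bids=[-] asks=[-]
After op 3 cancel(order #1): fills=none; bids=[-] asks=[-]
After op 4 [order #2] limit_sell(price=104, qty=2): fills=none; bids=[-] asks=[#2:2@104]
After op 5 cancel(order #2): fills=none; bids=[-] asks=[-]
After op 6 [order #3] limit_buy(price=95, qty=1): fills=none; bids=[#3:1@95] asks=[-]
After op 7 [order #4] limit_sell(price=99, qty=3): fills=none; bids=[#3:1@95] asks=[#4:3@99]
After op 8 [order #100] limit_sell(price=100, qty=5): fills=none; bids=[#3:1@95] asks=[#4:3@99 #100:5@100]
After op 9 [order #101] limit_buy(price=105, qty=5): fills=#101x#4:3@99 #101x#100:2@100; bids=[#3:1@95] asks=[#100:3@100]

Answer: 3@99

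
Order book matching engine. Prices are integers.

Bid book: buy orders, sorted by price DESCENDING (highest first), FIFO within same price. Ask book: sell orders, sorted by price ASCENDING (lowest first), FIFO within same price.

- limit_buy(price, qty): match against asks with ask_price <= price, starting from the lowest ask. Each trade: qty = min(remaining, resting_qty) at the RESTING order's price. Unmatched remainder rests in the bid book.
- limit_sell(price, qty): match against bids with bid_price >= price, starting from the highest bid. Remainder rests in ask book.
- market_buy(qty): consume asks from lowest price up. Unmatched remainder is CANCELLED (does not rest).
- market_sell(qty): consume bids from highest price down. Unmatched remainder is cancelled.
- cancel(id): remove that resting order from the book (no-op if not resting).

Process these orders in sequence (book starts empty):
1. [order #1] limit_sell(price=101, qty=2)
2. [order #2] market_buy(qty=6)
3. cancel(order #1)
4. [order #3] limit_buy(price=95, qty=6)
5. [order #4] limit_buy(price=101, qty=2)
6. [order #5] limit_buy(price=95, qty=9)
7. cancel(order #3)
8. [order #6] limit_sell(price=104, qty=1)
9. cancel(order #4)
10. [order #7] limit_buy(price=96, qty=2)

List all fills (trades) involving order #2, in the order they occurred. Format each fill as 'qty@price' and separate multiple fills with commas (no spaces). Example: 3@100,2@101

After op 1 [order #1] limit_sell(price=101, qty=2): fills=none; bids=[-] asks=[#1:2@101]
After op 2 [order #2] market_buy(qty=6): fills=#2x#1:2@101; bids=[-] asks=[-]
After op 3 cancel(order #1): fills=none; bids=[-] asks=[-]
After op 4 [order #3] limit_buy(price=95, qty=6): fills=none; bids=[#3:6@95] asks=[-]
After op 5 [order #4] limit_buy(price=101, qty=2): fills=none; bids=[#4:2@101 #3:6@95] asks=[-]
After op 6 [order #5] limit_buy(price=95, qty=9): fills=none; bids=[#4:2@101 #3:6@95 #5:9@95] asks=[-]
After op 7 cancel(order #3): fills=none; bids=[#4:2@101 #5:9@95] asks=[-]
After op 8 [order #6] limit_sell(price=104, qty=1): fills=none; bids=[#4:2@101 #5:9@95] asks=[#6:1@104]
After op 9 cancel(order #4): fills=none; bids=[#5:9@95] asks=[#6:1@104]
After op 10 [order #7] limit_buy(price=96, qty=2): fills=none; bids=[#7:2@96 #5:9@95] asks=[#6:1@104]

Answer: 2@101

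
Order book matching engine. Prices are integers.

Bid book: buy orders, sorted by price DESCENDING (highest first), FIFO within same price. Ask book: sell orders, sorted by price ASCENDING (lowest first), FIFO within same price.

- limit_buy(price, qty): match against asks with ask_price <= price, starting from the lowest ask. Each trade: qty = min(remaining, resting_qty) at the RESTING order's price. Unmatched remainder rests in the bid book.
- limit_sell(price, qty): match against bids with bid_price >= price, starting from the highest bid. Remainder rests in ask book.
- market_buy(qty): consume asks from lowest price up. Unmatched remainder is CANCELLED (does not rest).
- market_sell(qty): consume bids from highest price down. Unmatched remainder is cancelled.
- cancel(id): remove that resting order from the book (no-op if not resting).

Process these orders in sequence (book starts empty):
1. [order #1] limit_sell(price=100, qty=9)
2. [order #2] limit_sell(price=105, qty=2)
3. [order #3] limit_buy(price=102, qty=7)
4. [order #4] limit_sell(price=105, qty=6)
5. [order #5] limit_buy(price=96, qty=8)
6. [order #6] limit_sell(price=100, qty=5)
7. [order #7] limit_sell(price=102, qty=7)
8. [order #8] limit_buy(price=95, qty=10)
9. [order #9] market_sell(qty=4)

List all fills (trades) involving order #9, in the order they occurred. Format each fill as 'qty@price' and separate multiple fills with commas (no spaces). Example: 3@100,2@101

Answer: 4@96

Derivation:
After op 1 [order #1] limit_sell(price=100, qty=9): fills=none; bids=[-] asks=[#1:9@100]
After op 2 [order #2] limit_sell(price=105, qty=2): fills=none; bids=[-] asks=[#1:9@100 #2:2@105]
After op 3 [order #3] limit_buy(price=102, qty=7): fills=#3x#1:7@100; bids=[-] asks=[#1:2@100 #2:2@105]
After op 4 [order #4] limit_sell(price=105, qty=6): fills=none; bids=[-] asks=[#1:2@100 #2:2@105 #4:6@105]
After op 5 [order #5] limit_buy(price=96, qty=8): fills=none; bids=[#5:8@96] asks=[#1:2@100 #2:2@105 #4:6@105]
After op 6 [order #6] limit_sell(price=100, qty=5): fills=none; bids=[#5:8@96] asks=[#1:2@100 #6:5@100 #2:2@105 #4:6@105]
After op 7 [order #7] limit_sell(price=102, qty=7): fills=none; bids=[#5:8@96] asks=[#1:2@100 #6:5@100 #7:7@102 #2:2@105 #4:6@105]
After op 8 [order #8] limit_buy(price=95, qty=10): fills=none; bids=[#5:8@96 #8:10@95] asks=[#1:2@100 #6:5@100 #7:7@102 #2:2@105 #4:6@105]
After op 9 [order #9] market_sell(qty=4): fills=#5x#9:4@96; bids=[#5:4@96 #8:10@95] asks=[#1:2@100 #6:5@100 #7:7@102 #2:2@105 #4:6@105]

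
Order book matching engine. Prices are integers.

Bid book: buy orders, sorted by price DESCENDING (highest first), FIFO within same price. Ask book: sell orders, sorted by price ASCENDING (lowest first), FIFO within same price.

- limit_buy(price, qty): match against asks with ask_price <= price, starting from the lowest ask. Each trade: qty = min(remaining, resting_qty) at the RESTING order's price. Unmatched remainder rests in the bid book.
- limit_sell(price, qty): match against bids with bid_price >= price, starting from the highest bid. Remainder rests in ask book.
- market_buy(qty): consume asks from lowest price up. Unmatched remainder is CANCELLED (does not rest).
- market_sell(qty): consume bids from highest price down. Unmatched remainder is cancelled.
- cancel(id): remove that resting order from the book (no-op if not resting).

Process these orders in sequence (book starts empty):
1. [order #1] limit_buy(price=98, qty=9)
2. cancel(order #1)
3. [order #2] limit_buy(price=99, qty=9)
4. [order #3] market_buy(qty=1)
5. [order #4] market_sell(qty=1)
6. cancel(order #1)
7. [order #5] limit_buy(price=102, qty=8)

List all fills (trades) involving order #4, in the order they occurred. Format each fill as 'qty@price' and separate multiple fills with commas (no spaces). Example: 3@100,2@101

After op 1 [order #1] limit_buy(price=98, qty=9): fills=none; bids=[#1:9@98] asks=[-]
After op 2 cancel(order #1): fills=none; bids=[-] asks=[-]
After op 3 [order #2] limit_buy(price=99, qty=9): fills=none; bids=[#2:9@99] asks=[-]
After op 4 [order #3] market_buy(qty=1): fills=none; bids=[#2:9@99] asks=[-]
After op 5 [order #4] market_sell(qty=1): fills=#2x#4:1@99; bids=[#2:8@99] asks=[-]
After op 6 cancel(order #1): fills=none; bids=[#2:8@99] asks=[-]
After op 7 [order #5] limit_buy(price=102, qty=8): fills=none; bids=[#5:8@102 #2:8@99] asks=[-]

Answer: 1@99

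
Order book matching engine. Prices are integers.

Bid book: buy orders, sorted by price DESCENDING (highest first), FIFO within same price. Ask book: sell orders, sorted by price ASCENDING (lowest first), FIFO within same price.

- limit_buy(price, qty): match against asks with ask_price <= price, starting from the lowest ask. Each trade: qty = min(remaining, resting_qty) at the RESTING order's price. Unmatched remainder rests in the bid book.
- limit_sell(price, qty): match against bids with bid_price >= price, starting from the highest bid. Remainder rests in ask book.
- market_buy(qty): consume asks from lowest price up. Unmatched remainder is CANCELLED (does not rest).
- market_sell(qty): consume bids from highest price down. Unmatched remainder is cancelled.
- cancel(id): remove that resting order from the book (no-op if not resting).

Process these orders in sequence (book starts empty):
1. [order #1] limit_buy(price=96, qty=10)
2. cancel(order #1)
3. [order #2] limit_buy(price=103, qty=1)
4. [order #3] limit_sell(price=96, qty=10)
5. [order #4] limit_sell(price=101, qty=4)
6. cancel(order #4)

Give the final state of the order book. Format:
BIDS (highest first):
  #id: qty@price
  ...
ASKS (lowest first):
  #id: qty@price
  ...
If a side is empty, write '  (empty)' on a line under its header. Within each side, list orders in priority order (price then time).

Answer: BIDS (highest first):
  (empty)
ASKS (lowest first):
  #3: 9@96

Derivation:
After op 1 [order #1] limit_buy(price=96, qty=10): fills=none; bids=[#1:10@96] asks=[-]
After op 2 cancel(order #1): fills=none; bids=[-] asks=[-]
After op 3 [order #2] limit_buy(price=103, qty=1): fills=none; bids=[#2:1@103] asks=[-]
After op 4 [order #3] limit_sell(price=96, qty=10): fills=#2x#3:1@103; bids=[-] asks=[#3:9@96]
After op 5 [order #4] limit_sell(price=101, qty=4): fills=none; bids=[-] asks=[#3:9@96 #4:4@101]
After op 6 cancel(order #4): fills=none; bids=[-] asks=[#3:9@96]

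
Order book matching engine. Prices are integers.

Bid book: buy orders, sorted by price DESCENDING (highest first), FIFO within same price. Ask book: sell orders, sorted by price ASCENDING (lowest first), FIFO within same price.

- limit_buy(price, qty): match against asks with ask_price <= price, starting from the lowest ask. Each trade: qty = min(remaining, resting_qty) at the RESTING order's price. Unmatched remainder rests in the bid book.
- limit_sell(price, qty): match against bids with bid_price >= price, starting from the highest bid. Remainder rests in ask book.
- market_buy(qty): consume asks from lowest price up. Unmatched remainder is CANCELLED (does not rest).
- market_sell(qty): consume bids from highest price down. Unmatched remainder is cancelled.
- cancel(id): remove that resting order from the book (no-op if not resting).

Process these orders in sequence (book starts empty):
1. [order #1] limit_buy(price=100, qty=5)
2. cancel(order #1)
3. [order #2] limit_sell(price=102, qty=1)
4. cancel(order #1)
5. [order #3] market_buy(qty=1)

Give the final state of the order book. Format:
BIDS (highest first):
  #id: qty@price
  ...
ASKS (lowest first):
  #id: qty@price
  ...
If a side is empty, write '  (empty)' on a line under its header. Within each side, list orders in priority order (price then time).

Answer: BIDS (highest first):
  (empty)
ASKS (lowest first):
  (empty)

Derivation:
After op 1 [order #1] limit_buy(price=100, qty=5): fills=none; bids=[#1:5@100] asks=[-]
After op 2 cancel(order #1): fills=none; bids=[-] asks=[-]
After op 3 [order #2] limit_sell(price=102, qty=1): fills=none; bids=[-] asks=[#2:1@102]
After op 4 cancel(order #1): fills=none; bids=[-] asks=[#2:1@102]
After op 5 [order #3] market_buy(qty=1): fills=#3x#2:1@102; bids=[-] asks=[-]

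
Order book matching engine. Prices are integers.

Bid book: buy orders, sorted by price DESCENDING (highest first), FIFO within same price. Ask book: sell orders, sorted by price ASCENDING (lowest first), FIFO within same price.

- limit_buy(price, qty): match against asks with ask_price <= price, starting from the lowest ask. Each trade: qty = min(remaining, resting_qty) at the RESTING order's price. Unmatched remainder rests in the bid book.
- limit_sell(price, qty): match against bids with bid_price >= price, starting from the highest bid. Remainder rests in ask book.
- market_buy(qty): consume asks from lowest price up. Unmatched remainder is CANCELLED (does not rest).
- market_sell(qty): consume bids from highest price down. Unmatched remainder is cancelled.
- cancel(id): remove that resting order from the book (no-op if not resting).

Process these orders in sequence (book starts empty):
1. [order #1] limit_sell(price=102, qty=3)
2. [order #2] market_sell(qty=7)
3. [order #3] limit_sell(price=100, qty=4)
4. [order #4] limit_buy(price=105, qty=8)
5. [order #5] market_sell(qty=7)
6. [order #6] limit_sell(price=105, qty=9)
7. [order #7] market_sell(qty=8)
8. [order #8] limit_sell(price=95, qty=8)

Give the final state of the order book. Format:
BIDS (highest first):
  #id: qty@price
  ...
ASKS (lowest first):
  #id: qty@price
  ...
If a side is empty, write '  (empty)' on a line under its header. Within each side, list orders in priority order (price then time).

Answer: BIDS (highest first):
  (empty)
ASKS (lowest first):
  #8: 8@95
  #6: 9@105

Derivation:
After op 1 [order #1] limit_sell(price=102, qty=3): fills=none; bids=[-] asks=[#1:3@102]
After op 2 [order #2] market_sell(qty=7): fills=none; bids=[-] asks=[#1:3@102]
After op 3 [order #3] limit_sell(price=100, qty=4): fills=none; bids=[-] asks=[#3:4@100 #1:3@102]
After op 4 [order #4] limit_buy(price=105, qty=8): fills=#4x#3:4@100 #4x#1:3@102; bids=[#4:1@105] asks=[-]
After op 5 [order #5] market_sell(qty=7): fills=#4x#5:1@105; bids=[-] asks=[-]
After op 6 [order #6] limit_sell(price=105, qty=9): fills=none; bids=[-] asks=[#6:9@105]
After op 7 [order #7] market_sell(qty=8): fills=none; bids=[-] asks=[#6:9@105]
After op 8 [order #8] limit_sell(price=95, qty=8): fills=none; bids=[-] asks=[#8:8@95 #6:9@105]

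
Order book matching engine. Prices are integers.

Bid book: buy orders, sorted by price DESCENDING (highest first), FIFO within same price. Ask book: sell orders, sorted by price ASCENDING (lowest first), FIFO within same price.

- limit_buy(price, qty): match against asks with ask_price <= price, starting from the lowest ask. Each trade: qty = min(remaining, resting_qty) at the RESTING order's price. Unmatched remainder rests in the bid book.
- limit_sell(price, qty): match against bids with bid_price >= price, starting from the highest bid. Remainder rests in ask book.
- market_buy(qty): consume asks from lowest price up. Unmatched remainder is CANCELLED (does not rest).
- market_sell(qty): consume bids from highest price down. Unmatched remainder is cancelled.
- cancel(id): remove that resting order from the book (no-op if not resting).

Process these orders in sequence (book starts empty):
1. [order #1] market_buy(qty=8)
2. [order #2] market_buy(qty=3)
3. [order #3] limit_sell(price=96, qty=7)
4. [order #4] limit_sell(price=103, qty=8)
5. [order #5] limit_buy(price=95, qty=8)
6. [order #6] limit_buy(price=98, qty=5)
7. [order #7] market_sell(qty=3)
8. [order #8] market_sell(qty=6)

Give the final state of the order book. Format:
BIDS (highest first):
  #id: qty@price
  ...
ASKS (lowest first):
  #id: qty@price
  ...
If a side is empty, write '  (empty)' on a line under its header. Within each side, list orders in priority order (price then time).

After op 1 [order #1] market_buy(qty=8): fills=none; bids=[-] asks=[-]
After op 2 [order #2] market_buy(qty=3): fills=none; bids=[-] asks=[-]
After op 3 [order #3] limit_sell(price=96, qty=7): fills=none; bids=[-] asks=[#3:7@96]
After op 4 [order #4] limit_sell(price=103, qty=8): fills=none; bids=[-] asks=[#3:7@96 #4:8@103]
After op 5 [order #5] limit_buy(price=95, qty=8): fills=none; bids=[#5:8@95] asks=[#3:7@96 #4:8@103]
After op 6 [order #6] limit_buy(price=98, qty=5): fills=#6x#3:5@96; bids=[#5:8@95] asks=[#3:2@96 #4:8@103]
After op 7 [order #7] market_sell(qty=3): fills=#5x#7:3@95; bids=[#5:5@95] asks=[#3:2@96 #4:8@103]
After op 8 [order #8] market_sell(qty=6): fills=#5x#8:5@95; bids=[-] asks=[#3:2@96 #4:8@103]

Answer: BIDS (highest first):
  (empty)
ASKS (lowest first):
  #3: 2@96
  #4: 8@103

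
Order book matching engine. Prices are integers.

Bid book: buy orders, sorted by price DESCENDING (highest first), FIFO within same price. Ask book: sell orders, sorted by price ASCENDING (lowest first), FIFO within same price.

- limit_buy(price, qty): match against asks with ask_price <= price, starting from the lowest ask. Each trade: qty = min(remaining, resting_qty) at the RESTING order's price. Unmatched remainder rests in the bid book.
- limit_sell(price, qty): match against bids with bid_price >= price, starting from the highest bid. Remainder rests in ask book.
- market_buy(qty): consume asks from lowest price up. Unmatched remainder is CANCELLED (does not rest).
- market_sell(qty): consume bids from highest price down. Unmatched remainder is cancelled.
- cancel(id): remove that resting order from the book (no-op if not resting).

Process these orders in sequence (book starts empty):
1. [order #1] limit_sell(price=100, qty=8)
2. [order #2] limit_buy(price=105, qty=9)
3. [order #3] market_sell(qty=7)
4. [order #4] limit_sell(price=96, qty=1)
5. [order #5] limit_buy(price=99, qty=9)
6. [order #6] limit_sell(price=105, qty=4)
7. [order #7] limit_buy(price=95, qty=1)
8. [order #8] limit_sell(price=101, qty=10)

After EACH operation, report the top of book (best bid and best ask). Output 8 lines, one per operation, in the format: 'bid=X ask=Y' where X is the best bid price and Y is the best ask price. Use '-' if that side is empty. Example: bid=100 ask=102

After op 1 [order #1] limit_sell(price=100, qty=8): fills=none; bids=[-] asks=[#1:8@100]
After op 2 [order #2] limit_buy(price=105, qty=9): fills=#2x#1:8@100; bids=[#2:1@105] asks=[-]
After op 3 [order #3] market_sell(qty=7): fills=#2x#3:1@105; bids=[-] asks=[-]
After op 4 [order #4] limit_sell(price=96, qty=1): fills=none; bids=[-] asks=[#4:1@96]
After op 5 [order #5] limit_buy(price=99, qty=9): fills=#5x#4:1@96; bids=[#5:8@99] asks=[-]
After op 6 [order #6] limit_sell(price=105, qty=4): fills=none; bids=[#5:8@99] asks=[#6:4@105]
After op 7 [order #7] limit_buy(price=95, qty=1): fills=none; bids=[#5:8@99 #7:1@95] asks=[#6:4@105]
After op 8 [order #8] limit_sell(price=101, qty=10): fills=none; bids=[#5:8@99 #7:1@95] asks=[#8:10@101 #6:4@105]

Answer: bid=- ask=100
bid=105 ask=-
bid=- ask=-
bid=- ask=96
bid=99 ask=-
bid=99 ask=105
bid=99 ask=105
bid=99 ask=101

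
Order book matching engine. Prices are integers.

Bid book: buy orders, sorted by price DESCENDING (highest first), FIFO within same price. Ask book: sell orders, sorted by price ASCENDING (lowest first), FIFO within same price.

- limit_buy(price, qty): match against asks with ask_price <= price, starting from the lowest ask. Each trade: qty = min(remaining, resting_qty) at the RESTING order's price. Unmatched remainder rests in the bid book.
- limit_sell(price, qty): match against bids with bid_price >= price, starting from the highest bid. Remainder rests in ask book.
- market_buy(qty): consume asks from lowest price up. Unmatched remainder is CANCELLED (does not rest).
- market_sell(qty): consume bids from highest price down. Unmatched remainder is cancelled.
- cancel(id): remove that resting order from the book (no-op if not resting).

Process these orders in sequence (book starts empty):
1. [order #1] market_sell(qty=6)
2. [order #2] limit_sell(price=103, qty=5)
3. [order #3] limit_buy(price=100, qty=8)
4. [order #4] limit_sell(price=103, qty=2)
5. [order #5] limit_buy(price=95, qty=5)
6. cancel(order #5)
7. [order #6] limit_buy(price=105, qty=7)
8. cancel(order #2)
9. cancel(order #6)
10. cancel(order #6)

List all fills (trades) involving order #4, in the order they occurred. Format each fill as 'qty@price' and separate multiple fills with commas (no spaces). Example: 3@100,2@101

After op 1 [order #1] market_sell(qty=6): fills=none; bids=[-] asks=[-]
After op 2 [order #2] limit_sell(price=103, qty=5): fills=none; bids=[-] asks=[#2:5@103]
After op 3 [order #3] limit_buy(price=100, qty=8): fills=none; bids=[#3:8@100] asks=[#2:5@103]
After op 4 [order #4] limit_sell(price=103, qty=2): fills=none; bids=[#3:8@100] asks=[#2:5@103 #4:2@103]
After op 5 [order #5] limit_buy(price=95, qty=5): fills=none; bids=[#3:8@100 #5:5@95] asks=[#2:5@103 #4:2@103]
After op 6 cancel(order #5): fills=none; bids=[#3:8@100] asks=[#2:5@103 #4:2@103]
After op 7 [order #6] limit_buy(price=105, qty=7): fills=#6x#2:5@103 #6x#4:2@103; bids=[#3:8@100] asks=[-]
After op 8 cancel(order #2): fills=none; bids=[#3:8@100] asks=[-]
After op 9 cancel(order #6): fills=none; bids=[#3:8@100] asks=[-]
After op 10 cancel(order #6): fills=none; bids=[#3:8@100] asks=[-]

Answer: 2@103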